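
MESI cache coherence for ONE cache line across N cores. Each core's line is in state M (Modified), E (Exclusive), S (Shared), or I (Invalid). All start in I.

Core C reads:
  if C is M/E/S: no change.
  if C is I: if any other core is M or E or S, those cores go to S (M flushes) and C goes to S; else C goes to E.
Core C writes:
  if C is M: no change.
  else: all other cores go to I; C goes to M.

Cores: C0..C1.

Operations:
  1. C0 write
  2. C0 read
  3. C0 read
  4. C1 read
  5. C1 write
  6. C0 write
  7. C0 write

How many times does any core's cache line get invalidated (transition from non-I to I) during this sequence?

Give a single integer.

Op 1: C0 write [C0 write: invalidate none -> C0=M] -> [M,I] (invalidations this op: 0; running total: 0)
Op 2: C0 read [C0 read: already in M, no change] -> [M,I] (invalidations this op: 0; running total: 0)
Op 3: C0 read [C0 read: already in M, no change] -> [M,I] (invalidations this op: 0; running total: 0)
Op 4: C1 read [C1 read from I: others=['C0=M'] -> C1=S, others downsized to S] -> [S,S] (invalidations this op: 0; running total: 0)
Op 5: C1 write [C1 write: invalidate ['C0=S'] -> C1=M] -> [I,M] (invalidations this op: 1; running total: 1)
Op 6: C0 write [C0 write: invalidate ['C1=M'] -> C0=M] -> [M,I] (invalidations this op: 1; running total: 2)
Op 7: C0 write [C0 write: already M (modified), no change] -> [M,I] (invalidations this op: 0; running total: 2)

Answer: 2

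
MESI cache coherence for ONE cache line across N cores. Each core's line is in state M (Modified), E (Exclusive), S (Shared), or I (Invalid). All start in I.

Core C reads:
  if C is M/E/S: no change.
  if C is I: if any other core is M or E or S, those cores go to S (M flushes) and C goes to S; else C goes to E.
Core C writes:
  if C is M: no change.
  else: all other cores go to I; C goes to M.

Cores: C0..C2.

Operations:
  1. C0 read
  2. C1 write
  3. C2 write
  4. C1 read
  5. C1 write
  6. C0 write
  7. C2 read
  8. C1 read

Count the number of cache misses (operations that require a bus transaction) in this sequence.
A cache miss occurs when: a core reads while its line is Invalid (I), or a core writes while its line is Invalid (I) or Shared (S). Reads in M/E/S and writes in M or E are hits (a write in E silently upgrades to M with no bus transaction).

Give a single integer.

Answer: 8

Derivation:
Op 1: C0 read [C0 read from I: no other sharers -> C0=E (exclusive)] -> [E,I,I] [MISS #1: read from I]
Op 2: C1 write [C1 write: invalidate ['C0=E'] -> C1=M] -> [I,M,I] [MISS #2: write from I]
Op 3: C2 write [C2 write: invalidate ['C1=M'] -> C2=M] -> [I,I,M] [MISS #3: write from I]
Op 4: C1 read [C1 read from I: others=['C2=M'] -> C1=S, others downsized to S] -> [I,S,S] [MISS #4: read from I]
Op 5: C1 write [C1 write: invalidate ['C2=S'] -> C1=M] -> [I,M,I] [MISS #5: write from S]
Op 6: C0 write [C0 write: invalidate ['C1=M'] -> C0=M] -> [M,I,I] [MISS #6: write from I]
Op 7: C2 read [C2 read from I: others=['C0=M'] -> C2=S, others downsized to S] -> [S,I,S] [MISS #7: read from I]
Op 8: C1 read [C1 read from I: others=['C0=S', 'C2=S'] -> C1=S, others downsized to S] -> [S,S,S] [MISS #8: read from I]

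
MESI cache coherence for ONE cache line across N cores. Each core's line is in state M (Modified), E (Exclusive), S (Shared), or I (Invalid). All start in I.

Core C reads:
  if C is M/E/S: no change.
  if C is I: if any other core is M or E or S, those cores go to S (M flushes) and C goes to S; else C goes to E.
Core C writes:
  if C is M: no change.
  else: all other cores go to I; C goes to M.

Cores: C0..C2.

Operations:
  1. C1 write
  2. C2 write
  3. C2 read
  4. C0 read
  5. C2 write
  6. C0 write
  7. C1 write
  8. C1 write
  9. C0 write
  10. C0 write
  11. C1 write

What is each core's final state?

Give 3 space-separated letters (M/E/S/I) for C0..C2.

Answer: I M I

Derivation:
Op 1: C1 write [C1 write: invalidate none -> C1=M] -> [I,M,I]
Op 2: C2 write [C2 write: invalidate ['C1=M'] -> C2=M] -> [I,I,M]
Op 3: C2 read [C2 read: already in M, no change] -> [I,I,M]
Op 4: C0 read [C0 read from I: others=['C2=M'] -> C0=S, others downsized to S] -> [S,I,S]
Op 5: C2 write [C2 write: invalidate ['C0=S'] -> C2=M] -> [I,I,M]
Op 6: C0 write [C0 write: invalidate ['C2=M'] -> C0=M] -> [M,I,I]
Op 7: C1 write [C1 write: invalidate ['C0=M'] -> C1=M] -> [I,M,I]
Op 8: C1 write [C1 write: already M (modified), no change] -> [I,M,I]
Op 9: C0 write [C0 write: invalidate ['C1=M'] -> C0=M] -> [M,I,I]
Op 10: C0 write [C0 write: already M (modified), no change] -> [M,I,I]
Op 11: C1 write [C1 write: invalidate ['C0=M'] -> C1=M] -> [I,M,I]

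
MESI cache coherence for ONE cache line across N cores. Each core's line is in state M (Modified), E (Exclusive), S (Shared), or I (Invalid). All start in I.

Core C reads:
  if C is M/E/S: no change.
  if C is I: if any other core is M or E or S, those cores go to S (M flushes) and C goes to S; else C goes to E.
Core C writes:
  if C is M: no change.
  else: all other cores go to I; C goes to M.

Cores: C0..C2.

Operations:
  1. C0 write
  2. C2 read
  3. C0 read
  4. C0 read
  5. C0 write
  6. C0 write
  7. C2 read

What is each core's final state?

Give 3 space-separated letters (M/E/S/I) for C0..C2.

Op 1: C0 write [C0 write: invalidate none -> C0=M] -> [M,I,I]
Op 2: C2 read [C2 read from I: others=['C0=M'] -> C2=S, others downsized to S] -> [S,I,S]
Op 3: C0 read [C0 read: already in S, no change] -> [S,I,S]
Op 4: C0 read [C0 read: already in S, no change] -> [S,I,S]
Op 5: C0 write [C0 write: invalidate ['C2=S'] -> C0=M] -> [M,I,I]
Op 6: C0 write [C0 write: already M (modified), no change] -> [M,I,I]
Op 7: C2 read [C2 read from I: others=['C0=M'] -> C2=S, others downsized to S] -> [S,I,S]

Answer: S I S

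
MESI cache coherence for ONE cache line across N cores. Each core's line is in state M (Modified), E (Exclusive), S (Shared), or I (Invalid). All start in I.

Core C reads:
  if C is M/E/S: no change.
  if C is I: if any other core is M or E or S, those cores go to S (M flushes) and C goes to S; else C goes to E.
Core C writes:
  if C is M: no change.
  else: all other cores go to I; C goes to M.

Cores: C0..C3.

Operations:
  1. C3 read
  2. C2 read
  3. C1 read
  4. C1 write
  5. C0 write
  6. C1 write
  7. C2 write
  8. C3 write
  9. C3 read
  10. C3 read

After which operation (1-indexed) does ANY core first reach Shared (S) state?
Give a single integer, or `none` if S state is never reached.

Op 1: C3 read [C3 read from I: no other sharers -> C3=E (exclusive)] -> [I,I,I,E]
Op 2: C2 read [C2 read from I: others=['C3=E'] -> C2=S, others downsized to S] -> [I,I,S,S]
  -> First S state at op 2; remaining ops need not be traced.

Answer: 2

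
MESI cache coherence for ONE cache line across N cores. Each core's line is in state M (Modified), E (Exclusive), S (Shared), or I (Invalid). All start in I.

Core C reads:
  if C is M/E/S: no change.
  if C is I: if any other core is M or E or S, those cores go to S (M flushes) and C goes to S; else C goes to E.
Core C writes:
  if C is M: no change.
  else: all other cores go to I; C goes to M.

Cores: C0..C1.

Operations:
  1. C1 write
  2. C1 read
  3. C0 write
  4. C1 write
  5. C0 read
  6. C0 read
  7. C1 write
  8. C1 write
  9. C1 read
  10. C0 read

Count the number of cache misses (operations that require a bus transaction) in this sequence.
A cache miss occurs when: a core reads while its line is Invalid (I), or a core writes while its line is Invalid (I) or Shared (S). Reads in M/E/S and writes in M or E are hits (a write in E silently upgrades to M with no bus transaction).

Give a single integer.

Answer: 6

Derivation:
Op 1: C1 write [C1 write: invalidate none -> C1=M] -> [I,M] [MISS #1: write from I]
Op 2: C1 read [C1 read: already in M, no change] -> [I,M] [hit: read from M]
Op 3: C0 write [C0 write: invalidate ['C1=M'] -> C0=M] -> [M,I] [MISS #2: write from I]
Op 4: C1 write [C1 write: invalidate ['C0=M'] -> C1=M] -> [I,M] [MISS #3: write from I]
Op 5: C0 read [C0 read from I: others=['C1=M'] -> C0=S, others downsized to S] -> [S,S] [MISS #4: read from I]
Op 6: C0 read [C0 read: already in S, no change] -> [S,S] [hit: read from S]
Op 7: C1 write [C1 write: invalidate ['C0=S'] -> C1=M] -> [I,M] [MISS #5: write from S]
Op 8: C1 write [C1 write: already M (modified), no change] -> [I,M] [hit: write from M]
Op 9: C1 read [C1 read: already in M, no change] -> [I,M] [hit: read from M]
Op 10: C0 read [C0 read from I: others=['C1=M'] -> C0=S, others downsized to S] -> [S,S] [MISS #6: read from I]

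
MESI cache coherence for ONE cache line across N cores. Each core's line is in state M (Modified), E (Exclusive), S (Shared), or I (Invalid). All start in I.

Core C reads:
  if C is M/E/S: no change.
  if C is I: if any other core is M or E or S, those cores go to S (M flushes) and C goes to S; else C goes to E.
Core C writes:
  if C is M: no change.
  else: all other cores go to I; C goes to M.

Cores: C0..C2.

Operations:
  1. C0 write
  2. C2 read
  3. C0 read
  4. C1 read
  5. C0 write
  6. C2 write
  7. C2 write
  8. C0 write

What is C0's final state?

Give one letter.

Answer: M

Derivation:
Op 1: C0 write [C0 write: invalidate none -> C0=M] -> [M,I,I]
Op 2: C2 read [C2 read from I: others=['C0=M'] -> C2=S, others downsized to S] -> [S,I,S]
Op 3: C0 read [C0 read: already in S, no change] -> [S,I,S]
Op 4: C1 read [C1 read from I: others=['C0=S', 'C2=S'] -> C1=S, others downsized to S] -> [S,S,S]
Op 5: C0 write [C0 write: invalidate ['C1=S', 'C2=S'] -> C0=M] -> [M,I,I]
Op 6: C2 write [C2 write: invalidate ['C0=M'] -> C2=M] -> [I,I,M]
Op 7: C2 write [C2 write: already M (modified), no change] -> [I,I,M]
Op 8: C0 write [C0 write: invalidate ['C2=M'] -> C0=M] -> [M,I,I]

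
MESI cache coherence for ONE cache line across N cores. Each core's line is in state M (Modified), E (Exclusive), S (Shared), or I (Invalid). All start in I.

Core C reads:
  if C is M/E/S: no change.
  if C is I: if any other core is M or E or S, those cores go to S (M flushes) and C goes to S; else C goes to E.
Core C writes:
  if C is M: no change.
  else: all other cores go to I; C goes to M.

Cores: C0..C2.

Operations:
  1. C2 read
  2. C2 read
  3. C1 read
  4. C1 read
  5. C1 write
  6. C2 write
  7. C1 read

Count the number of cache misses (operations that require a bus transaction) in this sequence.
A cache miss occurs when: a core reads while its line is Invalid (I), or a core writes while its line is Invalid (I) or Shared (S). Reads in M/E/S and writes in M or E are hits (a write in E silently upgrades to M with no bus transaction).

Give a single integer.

Answer: 5

Derivation:
Op 1: C2 read [C2 read from I: no other sharers -> C2=E (exclusive)] -> [I,I,E] [MISS #1: read from I]
Op 2: C2 read [C2 read: already in E, no change] -> [I,I,E] [hit: read from E]
Op 3: C1 read [C1 read from I: others=['C2=E'] -> C1=S, others downsized to S] -> [I,S,S] [MISS #2: read from I]
Op 4: C1 read [C1 read: already in S, no change] -> [I,S,S] [hit: read from S]
Op 5: C1 write [C1 write: invalidate ['C2=S'] -> C1=M] -> [I,M,I] [MISS #3: write from S]
Op 6: C2 write [C2 write: invalidate ['C1=M'] -> C2=M] -> [I,I,M] [MISS #4: write from I]
Op 7: C1 read [C1 read from I: others=['C2=M'] -> C1=S, others downsized to S] -> [I,S,S] [MISS #5: read from I]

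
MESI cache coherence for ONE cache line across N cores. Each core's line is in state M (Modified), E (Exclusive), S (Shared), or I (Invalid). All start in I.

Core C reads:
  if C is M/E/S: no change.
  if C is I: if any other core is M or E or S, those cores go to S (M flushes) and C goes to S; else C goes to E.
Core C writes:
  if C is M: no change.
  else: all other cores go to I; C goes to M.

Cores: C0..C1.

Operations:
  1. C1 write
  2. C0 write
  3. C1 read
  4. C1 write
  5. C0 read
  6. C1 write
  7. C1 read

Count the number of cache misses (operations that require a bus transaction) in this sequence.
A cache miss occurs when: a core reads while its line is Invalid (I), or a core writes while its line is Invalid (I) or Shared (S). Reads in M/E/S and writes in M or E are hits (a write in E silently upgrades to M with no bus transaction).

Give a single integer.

Op 1: C1 write [C1 write: invalidate none -> C1=M] -> [I,M] [MISS #1: write from I]
Op 2: C0 write [C0 write: invalidate ['C1=M'] -> C0=M] -> [M,I] [MISS #2: write from I]
Op 3: C1 read [C1 read from I: others=['C0=M'] -> C1=S, others downsized to S] -> [S,S] [MISS #3: read from I]
Op 4: C1 write [C1 write: invalidate ['C0=S'] -> C1=M] -> [I,M] [MISS #4: write from S]
Op 5: C0 read [C0 read from I: others=['C1=M'] -> C0=S, others downsized to S] -> [S,S] [MISS #5: read from I]
Op 6: C1 write [C1 write: invalidate ['C0=S'] -> C1=M] -> [I,M] [MISS #6: write from S]
Op 7: C1 read [C1 read: already in M, no change] -> [I,M] [hit: read from M]

Answer: 6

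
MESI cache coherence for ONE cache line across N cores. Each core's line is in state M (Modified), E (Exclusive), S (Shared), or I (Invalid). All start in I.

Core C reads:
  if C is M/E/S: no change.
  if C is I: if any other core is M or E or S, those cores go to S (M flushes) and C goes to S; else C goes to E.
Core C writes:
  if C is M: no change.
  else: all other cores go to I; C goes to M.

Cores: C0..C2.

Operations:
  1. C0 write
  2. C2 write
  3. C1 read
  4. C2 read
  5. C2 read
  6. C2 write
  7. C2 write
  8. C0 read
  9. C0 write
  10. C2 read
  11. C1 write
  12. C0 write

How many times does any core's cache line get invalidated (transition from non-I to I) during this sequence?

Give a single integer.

Op 1: C0 write [C0 write: invalidate none -> C0=M] -> [M,I,I] (invalidations this op: 0; running total: 0)
Op 2: C2 write [C2 write: invalidate ['C0=M'] -> C2=M] -> [I,I,M] (invalidations this op: 1; running total: 1)
Op 3: C1 read [C1 read from I: others=['C2=M'] -> C1=S, others downsized to S] -> [I,S,S] (invalidations this op: 0; running total: 1)
Op 4: C2 read [C2 read: already in S, no change] -> [I,S,S] (invalidations this op: 0; running total: 1)
Op 5: C2 read [C2 read: already in S, no change] -> [I,S,S] (invalidations this op: 0; running total: 1)
Op 6: C2 write [C2 write: invalidate ['C1=S'] -> C2=M] -> [I,I,M] (invalidations this op: 1; running total: 2)
Op 7: C2 write [C2 write: already M (modified), no change] -> [I,I,M] (invalidations this op: 0; running total: 2)
Op 8: C0 read [C0 read from I: others=['C2=M'] -> C0=S, others downsized to S] -> [S,I,S] (invalidations this op: 0; running total: 2)
Op 9: C0 write [C0 write: invalidate ['C2=S'] -> C0=M] -> [M,I,I] (invalidations this op: 1; running total: 3)
Op 10: C2 read [C2 read from I: others=['C0=M'] -> C2=S, others downsized to S] -> [S,I,S] (invalidations this op: 0; running total: 3)
Op 11: C1 write [C1 write: invalidate ['C0=S', 'C2=S'] -> C1=M] -> [I,M,I] (invalidations this op: 2; running total: 5)
Op 12: C0 write [C0 write: invalidate ['C1=M'] -> C0=M] -> [M,I,I] (invalidations this op: 1; running total: 6)

Answer: 6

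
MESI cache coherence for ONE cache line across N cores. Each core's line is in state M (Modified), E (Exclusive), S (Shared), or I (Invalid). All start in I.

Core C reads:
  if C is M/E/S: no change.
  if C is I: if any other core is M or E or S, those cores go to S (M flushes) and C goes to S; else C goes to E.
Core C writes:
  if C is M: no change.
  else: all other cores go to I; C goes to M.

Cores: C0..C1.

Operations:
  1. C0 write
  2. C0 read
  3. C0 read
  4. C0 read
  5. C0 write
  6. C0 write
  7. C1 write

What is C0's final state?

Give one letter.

Op 1: C0 write [C0 write: invalidate none -> C0=M] -> [M,I]
Op 2: C0 read [C0 read: already in M, no change] -> [M,I]
Op 3: C0 read [C0 read: already in M, no change] -> [M,I]
Op 4: C0 read [C0 read: already in M, no change] -> [M,I]
Op 5: C0 write [C0 write: already M (modified), no change] -> [M,I]
Op 6: C0 write [C0 write: already M (modified), no change] -> [M,I]
Op 7: C1 write [C1 write: invalidate ['C0=M'] -> C1=M] -> [I,M]

Answer: I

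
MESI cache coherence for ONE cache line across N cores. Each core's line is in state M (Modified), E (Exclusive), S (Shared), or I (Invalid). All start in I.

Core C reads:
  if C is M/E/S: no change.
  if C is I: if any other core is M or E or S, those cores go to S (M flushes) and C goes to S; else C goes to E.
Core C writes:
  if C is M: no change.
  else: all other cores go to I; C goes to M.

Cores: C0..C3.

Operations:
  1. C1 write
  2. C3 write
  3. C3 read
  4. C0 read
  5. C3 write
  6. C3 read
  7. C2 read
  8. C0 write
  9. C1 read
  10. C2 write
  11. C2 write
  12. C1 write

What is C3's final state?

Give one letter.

Answer: I

Derivation:
Op 1: C1 write [C1 write: invalidate none -> C1=M] -> [I,M,I,I]
Op 2: C3 write [C3 write: invalidate ['C1=M'] -> C3=M] -> [I,I,I,M]
Op 3: C3 read [C3 read: already in M, no change] -> [I,I,I,M]
Op 4: C0 read [C0 read from I: others=['C3=M'] -> C0=S, others downsized to S] -> [S,I,I,S]
Op 5: C3 write [C3 write: invalidate ['C0=S'] -> C3=M] -> [I,I,I,M]
Op 6: C3 read [C3 read: already in M, no change] -> [I,I,I,M]
Op 7: C2 read [C2 read from I: others=['C3=M'] -> C2=S, others downsized to S] -> [I,I,S,S]
Op 8: C0 write [C0 write: invalidate ['C2=S', 'C3=S'] -> C0=M] -> [M,I,I,I]
Op 9: C1 read [C1 read from I: others=['C0=M'] -> C1=S, others downsized to S] -> [S,S,I,I]
Op 10: C2 write [C2 write: invalidate ['C0=S', 'C1=S'] -> C2=M] -> [I,I,M,I]
Op 11: C2 write [C2 write: already M (modified), no change] -> [I,I,M,I]
Op 12: C1 write [C1 write: invalidate ['C2=M'] -> C1=M] -> [I,M,I,I]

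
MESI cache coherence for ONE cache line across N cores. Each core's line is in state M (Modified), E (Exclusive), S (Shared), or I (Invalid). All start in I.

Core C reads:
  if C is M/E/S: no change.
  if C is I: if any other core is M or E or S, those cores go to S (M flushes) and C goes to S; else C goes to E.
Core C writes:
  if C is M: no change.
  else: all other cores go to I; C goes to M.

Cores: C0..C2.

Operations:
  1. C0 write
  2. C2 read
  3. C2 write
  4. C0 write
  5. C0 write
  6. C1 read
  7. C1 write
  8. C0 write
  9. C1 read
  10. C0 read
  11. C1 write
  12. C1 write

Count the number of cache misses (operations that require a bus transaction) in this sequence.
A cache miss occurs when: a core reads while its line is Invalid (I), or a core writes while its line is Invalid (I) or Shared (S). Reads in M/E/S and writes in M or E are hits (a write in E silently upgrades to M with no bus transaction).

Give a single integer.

Answer: 9

Derivation:
Op 1: C0 write [C0 write: invalidate none -> C0=M] -> [M,I,I] [MISS #1: write from I]
Op 2: C2 read [C2 read from I: others=['C0=M'] -> C2=S, others downsized to S] -> [S,I,S] [MISS #2: read from I]
Op 3: C2 write [C2 write: invalidate ['C0=S'] -> C2=M] -> [I,I,M] [MISS #3: write from S]
Op 4: C0 write [C0 write: invalidate ['C2=M'] -> C0=M] -> [M,I,I] [MISS #4: write from I]
Op 5: C0 write [C0 write: already M (modified), no change] -> [M,I,I] [hit: write from M]
Op 6: C1 read [C1 read from I: others=['C0=M'] -> C1=S, others downsized to S] -> [S,S,I] [MISS #5: read from I]
Op 7: C1 write [C1 write: invalidate ['C0=S'] -> C1=M] -> [I,M,I] [MISS #6: write from S]
Op 8: C0 write [C0 write: invalidate ['C1=M'] -> C0=M] -> [M,I,I] [MISS #7: write from I]
Op 9: C1 read [C1 read from I: others=['C0=M'] -> C1=S, others downsized to S] -> [S,S,I] [MISS #8: read from I]
Op 10: C0 read [C0 read: already in S, no change] -> [S,S,I] [hit: read from S]
Op 11: C1 write [C1 write: invalidate ['C0=S'] -> C1=M] -> [I,M,I] [MISS #9: write from S]
Op 12: C1 write [C1 write: already M (modified), no change] -> [I,M,I] [hit: write from M]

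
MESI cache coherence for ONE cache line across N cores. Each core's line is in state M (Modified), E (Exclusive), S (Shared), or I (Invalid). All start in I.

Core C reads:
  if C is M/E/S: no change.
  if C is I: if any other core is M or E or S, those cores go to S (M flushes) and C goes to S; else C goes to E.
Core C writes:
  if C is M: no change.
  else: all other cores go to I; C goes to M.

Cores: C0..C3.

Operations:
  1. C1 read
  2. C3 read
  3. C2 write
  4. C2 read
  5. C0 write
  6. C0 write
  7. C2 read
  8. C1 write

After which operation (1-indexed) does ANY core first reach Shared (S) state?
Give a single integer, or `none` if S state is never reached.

Answer: 2

Derivation:
Op 1: C1 read [C1 read from I: no other sharers -> C1=E (exclusive)] -> [I,E,I,I]
Op 2: C3 read [C3 read from I: others=['C1=E'] -> C3=S, others downsized to S] -> [I,S,I,S]
  -> First S state at op 2; remaining ops need not be traced.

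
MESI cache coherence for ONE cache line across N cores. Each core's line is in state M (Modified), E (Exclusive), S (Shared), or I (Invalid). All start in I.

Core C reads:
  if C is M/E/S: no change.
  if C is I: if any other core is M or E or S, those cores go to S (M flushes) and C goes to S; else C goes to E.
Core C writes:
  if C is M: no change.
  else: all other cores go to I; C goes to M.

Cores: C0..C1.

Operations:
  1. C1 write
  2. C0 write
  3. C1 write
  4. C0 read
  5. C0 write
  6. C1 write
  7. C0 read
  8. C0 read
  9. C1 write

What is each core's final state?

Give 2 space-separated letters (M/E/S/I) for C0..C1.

Answer: I M

Derivation:
Op 1: C1 write [C1 write: invalidate none -> C1=M] -> [I,M]
Op 2: C0 write [C0 write: invalidate ['C1=M'] -> C0=M] -> [M,I]
Op 3: C1 write [C1 write: invalidate ['C0=M'] -> C1=M] -> [I,M]
Op 4: C0 read [C0 read from I: others=['C1=M'] -> C0=S, others downsized to S] -> [S,S]
Op 5: C0 write [C0 write: invalidate ['C1=S'] -> C0=M] -> [M,I]
Op 6: C1 write [C1 write: invalidate ['C0=M'] -> C1=M] -> [I,M]
Op 7: C0 read [C0 read from I: others=['C1=M'] -> C0=S, others downsized to S] -> [S,S]
Op 8: C0 read [C0 read: already in S, no change] -> [S,S]
Op 9: C1 write [C1 write: invalidate ['C0=S'] -> C1=M] -> [I,M]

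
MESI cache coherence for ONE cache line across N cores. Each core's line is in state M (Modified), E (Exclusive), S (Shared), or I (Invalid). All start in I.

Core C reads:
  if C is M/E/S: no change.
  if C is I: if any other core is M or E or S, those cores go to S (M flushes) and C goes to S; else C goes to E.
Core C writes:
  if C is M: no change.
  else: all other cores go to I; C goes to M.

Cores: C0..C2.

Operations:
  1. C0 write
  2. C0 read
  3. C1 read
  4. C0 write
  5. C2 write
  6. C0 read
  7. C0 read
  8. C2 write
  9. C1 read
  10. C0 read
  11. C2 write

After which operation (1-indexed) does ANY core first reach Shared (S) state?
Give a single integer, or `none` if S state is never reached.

Answer: 3

Derivation:
Op 1: C0 write [C0 write: invalidate none -> C0=M] -> [M,I,I]
Op 2: C0 read [C0 read: already in M, no change] -> [M,I,I]
Op 3: C1 read [C1 read from I: others=['C0=M'] -> C1=S, others downsized to S] -> [S,S,I]
  -> First S state at op 3; remaining ops need not be traced.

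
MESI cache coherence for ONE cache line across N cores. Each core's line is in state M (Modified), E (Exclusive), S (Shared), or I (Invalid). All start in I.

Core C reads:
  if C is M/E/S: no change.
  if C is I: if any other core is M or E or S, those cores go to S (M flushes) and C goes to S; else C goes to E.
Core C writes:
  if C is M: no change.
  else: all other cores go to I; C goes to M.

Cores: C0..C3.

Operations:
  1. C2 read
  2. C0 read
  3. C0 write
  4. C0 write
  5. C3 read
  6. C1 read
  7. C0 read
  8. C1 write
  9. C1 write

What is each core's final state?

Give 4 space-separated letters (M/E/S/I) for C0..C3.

Op 1: C2 read [C2 read from I: no other sharers -> C2=E (exclusive)] -> [I,I,E,I]
Op 2: C0 read [C0 read from I: others=['C2=E'] -> C0=S, others downsized to S] -> [S,I,S,I]
Op 3: C0 write [C0 write: invalidate ['C2=S'] -> C0=M] -> [M,I,I,I]
Op 4: C0 write [C0 write: already M (modified), no change] -> [M,I,I,I]
Op 5: C3 read [C3 read from I: others=['C0=M'] -> C3=S, others downsized to S] -> [S,I,I,S]
Op 6: C1 read [C1 read from I: others=['C0=S', 'C3=S'] -> C1=S, others downsized to S] -> [S,S,I,S]
Op 7: C0 read [C0 read: already in S, no change] -> [S,S,I,S]
Op 8: C1 write [C1 write: invalidate ['C0=S', 'C3=S'] -> C1=M] -> [I,M,I,I]
Op 9: C1 write [C1 write: already M (modified), no change] -> [I,M,I,I]

Answer: I M I I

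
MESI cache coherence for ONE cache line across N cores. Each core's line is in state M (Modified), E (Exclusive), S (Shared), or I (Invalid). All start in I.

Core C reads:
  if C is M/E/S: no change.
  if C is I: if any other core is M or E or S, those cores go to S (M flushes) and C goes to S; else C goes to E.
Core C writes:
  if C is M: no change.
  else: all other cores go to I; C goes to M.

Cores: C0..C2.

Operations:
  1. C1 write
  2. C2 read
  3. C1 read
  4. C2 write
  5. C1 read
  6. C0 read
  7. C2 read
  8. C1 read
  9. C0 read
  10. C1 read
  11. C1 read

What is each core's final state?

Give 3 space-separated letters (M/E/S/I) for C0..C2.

Answer: S S S

Derivation:
Op 1: C1 write [C1 write: invalidate none -> C1=M] -> [I,M,I]
Op 2: C2 read [C2 read from I: others=['C1=M'] -> C2=S, others downsized to S] -> [I,S,S]
Op 3: C1 read [C1 read: already in S, no change] -> [I,S,S]
Op 4: C2 write [C2 write: invalidate ['C1=S'] -> C2=M] -> [I,I,M]
Op 5: C1 read [C1 read from I: others=['C2=M'] -> C1=S, others downsized to S] -> [I,S,S]
Op 6: C0 read [C0 read from I: others=['C1=S', 'C2=S'] -> C0=S, others downsized to S] -> [S,S,S]
Op 7: C2 read [C2 read: already in S, no change] -> [S,S,S]
Op 8: C1 read [C1 read: already in S, no change] -> [S,S,S]
Op 9: C0 read [C0 read: already in S, no change] -> [S,S,S]
Op 10: C1 read [C1 read: already in S, no change] -> [S,S,S]
Op 11: C1 read [C1 read: already in S, no change] -> [S,S,S]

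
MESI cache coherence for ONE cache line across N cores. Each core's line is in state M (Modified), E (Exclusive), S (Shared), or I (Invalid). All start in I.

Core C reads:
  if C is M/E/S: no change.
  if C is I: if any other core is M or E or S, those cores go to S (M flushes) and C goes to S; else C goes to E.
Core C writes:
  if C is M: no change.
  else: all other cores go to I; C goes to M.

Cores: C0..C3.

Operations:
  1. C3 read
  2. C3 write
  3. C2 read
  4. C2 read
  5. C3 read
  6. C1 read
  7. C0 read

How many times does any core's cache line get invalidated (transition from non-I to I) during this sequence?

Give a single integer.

Answer: 0

Derivation:
Op 1: C3 read [C3 read from I: no other sharers -> C3=E (exclusive)] -> [I,I,I,E] (invalidations this op: 0; running total: 0)
Op 2: C3 write [C3 write: invalidate none -> C3=M] -> [I,I,I,M] (invalidations this op: 0; running total: 0)
Op 3: C2 read [C2 read from I: others=['C3=M'] -> C2=S, others downsized to S] -> [I,I,S,S] (invalidations this op: 0; running total: 0)
Op 4: C2 read [C2 read: already in S, no change] -> [I,I,S,S] (invalidations this op: 0; running total: 0)
Op 5: C3 read [C3 read: already in S, no change] -> [I,I,S,S] (invalidations this op: 0; running total: 0)
Op 6: C1 read [C1 read from I: others=['C2=S', 'C3=S'] -> C1=S, others downsized to S] -> [I,S,S,S] (invalidations this op: 0; running total: 0)
Op 7: C0 read [C0 read from I: others=['C1=S', 'C2=S', 'C3=S'] -> C0=S, others downsized to S] -> [S,S,S,S] (invalidations this op: 0; running total: 0)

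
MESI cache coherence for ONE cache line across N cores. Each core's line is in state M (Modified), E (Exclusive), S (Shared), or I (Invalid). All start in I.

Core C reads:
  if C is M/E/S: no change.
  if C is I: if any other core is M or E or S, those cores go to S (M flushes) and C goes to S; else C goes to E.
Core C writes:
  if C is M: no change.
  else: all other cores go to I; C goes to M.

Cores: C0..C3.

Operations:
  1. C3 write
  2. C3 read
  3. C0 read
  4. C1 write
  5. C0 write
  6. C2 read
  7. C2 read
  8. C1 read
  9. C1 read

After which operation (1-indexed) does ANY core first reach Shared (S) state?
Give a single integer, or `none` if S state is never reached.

Op 1: C3 write [C3 write: invalidate none -> C3=M] -> [I,I,I,M]
Op 2: C3 read [C3 read: already in M, no change] -> [I,I,I,M]
Op 3: C0 read [C0 read from I: others=['C3=M'] -> C0=S, others downsized to S] -> [S,I,I,S]
  -> First S state at op 3; remaining ops need not be traced.

Answer: 3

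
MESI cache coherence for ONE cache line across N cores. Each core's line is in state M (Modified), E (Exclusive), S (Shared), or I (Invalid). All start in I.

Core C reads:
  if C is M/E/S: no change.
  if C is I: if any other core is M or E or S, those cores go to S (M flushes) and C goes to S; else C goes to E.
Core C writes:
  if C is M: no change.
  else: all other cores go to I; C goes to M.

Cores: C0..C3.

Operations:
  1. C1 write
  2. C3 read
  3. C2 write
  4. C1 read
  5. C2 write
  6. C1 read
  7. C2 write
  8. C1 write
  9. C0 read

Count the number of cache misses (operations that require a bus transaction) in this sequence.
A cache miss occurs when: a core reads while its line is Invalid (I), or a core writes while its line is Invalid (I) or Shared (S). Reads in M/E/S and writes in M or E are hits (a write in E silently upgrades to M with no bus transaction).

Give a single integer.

Op 1: C1 write [C1 write: invalidate none -> C1=M] -> [I,M,I,I] [MISS #1: write from I]
Op 2: C3 read [C3 read from I: others=['C1=M'] -> C3=S, others downsized to S] -> [I,S,I,S] [MISS #2: read from I]
Op 3: C2 write [C2 write: invalidate ['C1=S', 'C3=S'] -> C2=M] -> [I,I,M,I] [MISS #3: write from I]
Op 4: C1 read [C1 read from I: others=['C2=M'] -> C1=S, others downsized to S] -> [I,S,S,I] [MISS #4: read from I]
Op 5: C2 write [C2 write: invalidate ['C1=S'] -> C2=M] -> [I,I,M,I] [MISS #5: write from S]
Op 6: C1 read [C1 read from I: others=['C2=M'] -> C1=S, others downsized to S] -> [I,S,S,I] [MISS #6: read from I]
Op 7: C2 write [C2 write: invalidate ['C1=S'] -> C2=M] -> [I,I,M,I] [MISS #7: write from S]
Op 8: C1 write [C1 write: invalidate ['C2=M'] -> C1=M] -> [I,M,I,I] [MISS #8: write from I]
Op 9: C0 read [C0 read from I: others=['C1=M'] -> C0=S, others downsized to S] -> [S,S,I,I] [MISS #9: read from I]

Answer: 9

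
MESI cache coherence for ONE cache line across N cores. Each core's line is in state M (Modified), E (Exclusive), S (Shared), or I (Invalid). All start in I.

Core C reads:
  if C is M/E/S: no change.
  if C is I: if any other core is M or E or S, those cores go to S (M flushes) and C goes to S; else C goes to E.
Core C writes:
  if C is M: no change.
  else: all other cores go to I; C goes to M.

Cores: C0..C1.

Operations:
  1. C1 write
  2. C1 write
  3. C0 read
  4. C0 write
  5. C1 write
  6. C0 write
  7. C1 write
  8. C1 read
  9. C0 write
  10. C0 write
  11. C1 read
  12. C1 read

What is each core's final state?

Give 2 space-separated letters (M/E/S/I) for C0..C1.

Answer: S S

Derivation:
Op 1: C1 write [C1 write: invalidate none -> C1=M] -> [I,M]
Op 2: C1 write [C1 write: already M (modified), no change] -> [I,M]
Op 3: C0 read [C0 read from I: others=['C1=M'] -> C0=S, others downsized to S] -> [S,S]
Op 4: C0 write [C0 write: invalidate ['C1=S'] -> C0=M] -> [M,I]
Op 5: C1 write [C1 write: invalidate ['C0=M'] -> C1=M] -> [I,M]
Op 6: C0 write [C0 write: invalidate ['C1=M'] -> C0=M] -> [M,I]
Op 7: C1 write [C1 write: invalidate ['C0=M'] -> C1=M] -> [I,M]
Op 8: C1 read [C1 read: already in M, no change] -> [I,M]
Op 9: C0 write [C0 write: invalidate ['C1=M'] -> C0=M] -> [M,I]
Op 10: C0 write [C0 write: already M (modified), no change] -> [M,I]
Op 11: C1 read [C1 read from I: others=['C0=M'] -> C1=S, others downsized to S] -> [S,S]
Op 12: C1 read [C1 read: already in S, no change] -> [S,S]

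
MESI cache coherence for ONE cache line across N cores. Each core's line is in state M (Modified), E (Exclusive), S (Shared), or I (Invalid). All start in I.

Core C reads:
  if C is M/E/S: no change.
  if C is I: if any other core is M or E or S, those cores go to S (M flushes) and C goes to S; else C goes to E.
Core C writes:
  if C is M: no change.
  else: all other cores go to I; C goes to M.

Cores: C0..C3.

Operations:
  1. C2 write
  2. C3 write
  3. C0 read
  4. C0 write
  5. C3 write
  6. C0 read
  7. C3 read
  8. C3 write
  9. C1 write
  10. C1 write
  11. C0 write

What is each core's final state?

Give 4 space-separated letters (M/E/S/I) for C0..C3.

Answer: M I I I

Derivation:
Op 1: C2 write [C2 write: invalidate none -> C2=M] -> [I,I,M,I]
Op 2: C3 write [C3 write: invalidate ['C2=M'] -> C3=M] -> [I,I,I,M]
Op 3: C0 read [C0 read from I: others=['C3=M'] -> C0=S, others downsized to S] -> [S,I,I,S]
Op 4: C0 write [C0 write: invalidate ['C3=S'] -> C0=M] -> [M,I,I,I]
Op 5: C3 write [C3 write: invalidate ['C0=M'] -> C3=M] -> [I,I,I,M]
Op 6: C0 read [C0 read from I: others=['C3=M'] -> C0=S, others downsized to S] -> [S,I,I,S]
Op 7: C3 read [C3 read: already in S, no change] -> [S,I,I,S]
Op 8: C3 write [C3 write: invalidate ['C0=S'] -> C3=M] -> [I,I,I,M]
Op 9: C1 write [C1 write: invalidate ['C3=M'] -> C1=M] -> [I,M,I,I]
Op 10: C1 write [C1 write: already M (modified), no change] -> [I,M,I,I]
Op 11: C0 write [C0 write: invalidate ['C1=M'] -> C0=M] -> [M,I,I,I]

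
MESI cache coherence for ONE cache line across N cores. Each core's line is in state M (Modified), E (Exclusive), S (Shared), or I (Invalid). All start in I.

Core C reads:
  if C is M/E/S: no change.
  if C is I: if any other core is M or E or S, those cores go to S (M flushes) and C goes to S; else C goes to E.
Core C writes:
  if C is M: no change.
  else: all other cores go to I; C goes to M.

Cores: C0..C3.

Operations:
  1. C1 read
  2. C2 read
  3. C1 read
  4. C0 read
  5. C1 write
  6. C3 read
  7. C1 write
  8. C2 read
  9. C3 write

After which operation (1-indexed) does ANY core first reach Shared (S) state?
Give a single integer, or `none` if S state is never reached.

Answer: 2

Derivation:
Op 1: C1 read [C1 read from I: no other sharers -> C1=E (exclusive)] -> [I,E,I,I]
Op 2: C2 read [C2 read from I: others=['C1=E'] -> C2=S, others downsized to S] -> [I,S,S,I]
  -> First S state at op 2; remaining ops need not be traced.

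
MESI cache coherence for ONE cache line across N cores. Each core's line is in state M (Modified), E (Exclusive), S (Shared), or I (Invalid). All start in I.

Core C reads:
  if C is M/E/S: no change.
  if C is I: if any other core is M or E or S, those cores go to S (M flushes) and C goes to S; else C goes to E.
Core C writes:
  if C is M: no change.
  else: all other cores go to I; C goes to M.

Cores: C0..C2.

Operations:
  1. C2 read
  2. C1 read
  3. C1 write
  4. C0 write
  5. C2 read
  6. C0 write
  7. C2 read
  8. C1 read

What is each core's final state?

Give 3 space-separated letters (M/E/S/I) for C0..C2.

Answer: S S S

Derivation:
Op 1: C2 read [C2 read from I: no other sharers -> C2=E (exclusive)] -> [I,I,E]
Op 2: C1 read [C1 read from I: others=['C2=E'] -> C1=S, others downsized to S] -> [I,S,S]
Op 3: C1 write [C1 write: invalidate ['C2=S'] -> C1=M] -> [I,M,I]
Op 4: C0 write [C0 write: invalidate ['C1=M'] -> C0=M] -> [M,I,I]
Op 5: C2 read [C2 read from I: others=['C0=M'] -> C2=S, others downsized to S] -> [S,I,S]
Op 6: C0 write [C0 write: invalidate ['C2=S'] -> C0=M] -> [M,I,I]
Op 7: C2 read [C2 read from I: others=['C0=M'] -> C2=S, others downsized to S] -> [S,I,S]
Op 8: C1 read [C1 read from I: others=['C0=S', 'C2=S'] -> C1=S, others downsized to S] -> [S,S,S]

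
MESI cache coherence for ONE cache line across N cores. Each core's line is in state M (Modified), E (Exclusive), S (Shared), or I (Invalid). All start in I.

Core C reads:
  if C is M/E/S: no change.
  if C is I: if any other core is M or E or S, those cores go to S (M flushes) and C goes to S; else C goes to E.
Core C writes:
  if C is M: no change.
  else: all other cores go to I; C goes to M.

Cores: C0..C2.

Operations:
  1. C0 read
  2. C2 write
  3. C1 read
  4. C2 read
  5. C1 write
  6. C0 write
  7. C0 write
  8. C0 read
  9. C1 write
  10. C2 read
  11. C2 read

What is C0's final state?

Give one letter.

Op 1: C0 read [C0 read from I: no other sharers -> C0=E (exclusive)] -> [E,I,I]
Op 2: C2 write [C2 write: invalidate ['C0=E'] -> C2=M] -> [I,I,M]
Op 3: C1 read [C1 read from I: others=['C2=M'] -> C1=S, others downsized to S] -> [I,S,S]
Op 4: C2 read [C2 read: already in S, no change] -> [I,S,S]
Op 5: C1 write [C1 write: invalidate ['C2=S'] -> C1=M] -> [I,M,I]
Op 6: C0 write [C0 write: invalidate ['C1=M'] -> C0=M] -> [M,I,I]
Op 7: C0 write [C0 write: already M (modified), no change] -> [M,I,I]
Op 8: C0 read [C0 read: already in M, no change] -> [M,I,I]
Op 9: C1 write [C1 write: invalidate ['C0=M'] -> C1=M] -> [I,M,I]
Op 10: C2 read [C2 read from I: others=['C1=M'] -> C2=S, others downsized to S] -> [I,S,S]
Op 11: C2 read [C2 read: already in S, no change] -> [I,S,S]

Answer: I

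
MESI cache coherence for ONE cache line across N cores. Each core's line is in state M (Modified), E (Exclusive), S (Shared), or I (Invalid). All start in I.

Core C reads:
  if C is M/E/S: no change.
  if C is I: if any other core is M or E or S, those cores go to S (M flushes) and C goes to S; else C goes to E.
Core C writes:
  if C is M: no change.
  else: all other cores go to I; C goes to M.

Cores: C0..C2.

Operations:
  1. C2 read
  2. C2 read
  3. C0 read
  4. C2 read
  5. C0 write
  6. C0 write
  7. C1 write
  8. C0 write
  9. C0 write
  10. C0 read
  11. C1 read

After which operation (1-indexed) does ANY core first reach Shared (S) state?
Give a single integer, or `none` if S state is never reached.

Op 1: C2 read [C2 read from I: no other sharers -> C2=E (exclusive)] -> [I,I,E]
Op 2: C2 read [C2 read: already in E, no change] -> [I,I,E]
Op 3: C0 read [C0 read from I: others=['C2=E'] -> C0=S, others downsized to S] -> [S,I,S]
  -> First S state at op 3; remaining ops need not be traced.

Answer: 3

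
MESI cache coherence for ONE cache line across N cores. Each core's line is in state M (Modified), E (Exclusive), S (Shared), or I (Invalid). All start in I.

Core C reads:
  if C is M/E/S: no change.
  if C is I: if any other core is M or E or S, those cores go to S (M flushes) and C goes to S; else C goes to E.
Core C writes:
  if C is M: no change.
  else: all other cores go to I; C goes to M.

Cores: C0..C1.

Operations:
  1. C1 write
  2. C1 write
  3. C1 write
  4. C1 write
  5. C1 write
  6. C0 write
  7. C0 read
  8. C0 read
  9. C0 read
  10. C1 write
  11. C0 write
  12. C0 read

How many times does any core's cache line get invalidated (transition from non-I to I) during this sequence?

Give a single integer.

Op 1: C1 write [C1 write: invalidate none -> C1=M] -> [I,M] (invalidations this op: 0; running total: 0)
Op 2: C1 write [C1 write: already M (modified), no change] -> [I,M] (invalidations this op: 0; running total: 0)
Op 3: C1 write [C1 write: already M (modified), no change] -> [I,M] (invalidations this op: 0; running total: 0)
Op 4: C1 write [C1 write: already M (modified), no change] -> [I,M] (invalidations this op: 0; running total: 0)
Op 5: C1 write [C1 write: already M (modified), no change] -> [I,M] (invalidations this op: 0; running total: 0)
Op 6: C0 write [C0 write: invalidate ['C1=M'] -> C0=M] -> [M,I] (invalidations this op: 1; running total: 1)
Op 7: C0 read [C0 read: already in M, no change] -> [M,I] (invalidations this op: 0; running total: 1)
Op 8: C0 read [C0 read: already in M, no change] -> [M,I] (invalidations this op: 0; running total: 1)
Op 9: C0 read [C0 read: already in M, no change] -> [M,I] (invalidations this op: 0; running total: 1)
Op 10: C1 write [C1 write: invalidate ['C0=M'] -> C1=M] -> [I,M] (invalidations this op: 1; running total: 2)
Op 11: C0 write [C0 write: invalidate ['C1=M'] -> C0=M] -> [M,I] (invalidations this op: 1; running total: 3)
Op 12: C0 read [C0 read: already in M, no change] -> [M,I] (invalidations this op: 0; running total: 3)

Answer: 3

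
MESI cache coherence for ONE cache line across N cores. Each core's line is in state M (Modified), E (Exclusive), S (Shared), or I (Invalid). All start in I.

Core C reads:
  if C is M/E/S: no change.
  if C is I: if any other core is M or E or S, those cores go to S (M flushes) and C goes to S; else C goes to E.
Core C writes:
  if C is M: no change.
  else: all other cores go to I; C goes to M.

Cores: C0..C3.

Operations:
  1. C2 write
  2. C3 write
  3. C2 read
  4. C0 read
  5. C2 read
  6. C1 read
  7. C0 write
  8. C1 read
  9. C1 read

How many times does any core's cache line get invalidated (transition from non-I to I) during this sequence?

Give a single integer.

Op 1: C2 write [C2 write: invalidate none -> C2=M] -> [I,I,M,I] (invalidations this op: 0; running total: 0)
Op 2: C3 write [C3 write: invalidate ['C2=M'] -> C3=M] -> [I,I,I,M] (invalidations this op: 1; running total: 1)
Op 3: C2 read [C2 read from I: others=['C3=M'] -> C2=S, others downsized to S] -> [I,I,S,S] (invalidations this op: 0; running total: 1)
Op 4: C0 read [C0 read from I: others=['C2=S', 'C3=S'] -> C0=S, others downsized to S] -> [S,I,S,S] (invalidations this op: 0; running total: 1)
Op 5: C2 read [C2 read: already in S, no change] -> [S,I,S,S] (invalidations this op: 0; running total: 1)
Op 6: C1 read [C1 read from I: others=['C0=S', 'C2=S', 'C3=S'] -> C1=S, others downsized to S] -> [S,S,S,S] (invalidations this op: 0; running total: 1)
Op 7: C0 write [C0 write: invalidate ['C1=S', 'C2=S', 'C3=S'] -> C0=M] -> [M,I,I,I] (invalidations this op: 3; running total: 4)
Op 8: C1 read [C1 read from I: others=['C0=M'] -> C1=S, others downsized to S] -> [S,S,I,I] (invalidations this op: 0; running total: 4)
Op 9: C1 read [C1 read: already in S, no change] -> [S,S,I,I] (invalidations this op: 0; running total: 4)

Answer: 4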